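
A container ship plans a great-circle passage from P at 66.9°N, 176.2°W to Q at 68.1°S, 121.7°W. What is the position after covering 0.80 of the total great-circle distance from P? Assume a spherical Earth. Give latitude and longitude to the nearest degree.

Convert each endpoint to a unit vector on the sphere (x = cos φ cos λ, y = cos φ sin λ, z = sin φ).
The central angle between the endpoints is δ = arccos(p₁·p₂) ≈ 2.447 rad (140.2°).
Interpolate at f = 0.80 with slerp weights a = sin((1−f)δ)/sin δ ≈ 0.735, b = sin(fδ)/sin δ ≈ 1.447.
p = a·p₁ + b·p₂ ≈ (-0.571, -0.478, -0.667); φ = arcsin(p_z) ≈ -41.83°, λ = atan2(p_y, p_x) ≈ -140.06°.

≈ 42°S, 140°W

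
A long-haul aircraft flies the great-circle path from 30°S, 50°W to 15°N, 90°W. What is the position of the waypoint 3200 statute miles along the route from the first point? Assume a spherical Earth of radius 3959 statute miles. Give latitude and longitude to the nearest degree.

≈ 5°N, 82°W

Write both endpoints as unit vectors p₁, p₂ with components (cos φ cos λ, cos φ sin λ, sin φ).
The central angle between the endpoints is δ = arccos(p₁·p₂) ≈ 1.034 rad (59.2°). The total great-circle distance is δ·R ≈ 1.034 × 3959 ≈ 4094 mi, so the target fraction is f = 3200/4094 ≈ 0.782.
Interpolate at f ≈ 0.782 with slerp weights a = sin((1−f)δ)/sin δ ≈ 0.260, b = sin(fδ)/sin δ ≈ 0.841.
p = a·p₁ + b·p₂ ≈ (0.145, -0.986, 0.088); φ = arcsin(p_z) ≈ 5.02°, λ = atan2(p_y, p_x) ≈ -81.63°.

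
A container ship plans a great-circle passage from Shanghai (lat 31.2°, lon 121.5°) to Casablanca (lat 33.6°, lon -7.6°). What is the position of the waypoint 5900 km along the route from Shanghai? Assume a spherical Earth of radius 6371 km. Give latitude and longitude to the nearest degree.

Convert each endpoint to a unit vector on the sphere (x = cos φ cos λ, y = cos φ sin λ, z = sin φ).
The central angle between the endpoints is δ = arccos(p₁·p₂) ≈ 1.734 rad (99.4°). The total great-circle distance is δ·R ≈ 1.734 × 6371 ≈ 11048 km, so the target fraction is f = 5900/11048 ≈ 0.534.
Interpolate at f ≈ 0.534 with slerp weights a = sin((1−f)δ)/sin δ ≈ 0.733, b = sin(fδ)/sin δ ≈ 0.810.
p = a·p₁ + b·p₂ ≈ (0.341, 0.445, 0.828); φ = arcsin(p_z) ≈ 55.88°, λ = atan2(p_y, p_x) ≈ 52.52°.

≈ lat 56°, lon 53°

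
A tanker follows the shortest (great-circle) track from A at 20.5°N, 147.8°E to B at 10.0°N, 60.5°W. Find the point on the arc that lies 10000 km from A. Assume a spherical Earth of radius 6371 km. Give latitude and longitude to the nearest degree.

The haversine formula gives a central angle δ ≈ 2.421 rad (138.7°) between the endpoints. The total great-circle distance is δ·R ≈ 2.421 × 6371 ≈ 15424 km, so the target fraction is f = 10000/15424 ≈ 0.648.
Interpolate at f ≈ 0.648 with slerp weights a = sin((1−f)δ)/sin δ ≈ 1.140, b = sin(fδ)/sin δ ≈ 1.515.
p = a·p₁ + b·p₂ ≈ (-0.169, -0.730, 0.662); φ = arcsin(p_z) ≈ 41.48°, λ = atan2(p_y, p_x) ≈ -103.00°.

≈ 41°N, 103°W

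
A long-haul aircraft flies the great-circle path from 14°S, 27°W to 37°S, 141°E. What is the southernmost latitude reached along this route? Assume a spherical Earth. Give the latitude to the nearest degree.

≈ 78°S

The great circle lies in the plane with unit normal n̂ = (p₁ × p₂)/|p₁ × p₂|.
Here n̂_z ≈ +0.204; the vertex latitude is φ_max = arccos|n̂_z| ≈ 78.2°.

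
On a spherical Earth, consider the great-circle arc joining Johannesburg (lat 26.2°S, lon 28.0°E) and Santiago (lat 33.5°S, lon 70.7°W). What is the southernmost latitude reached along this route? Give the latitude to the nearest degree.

≈ 42°S

The great circle lies in the plane with unit normal n̂ = (p₁ × p₂)/|p₁ × p₂|.
Here n̂_z ≈ -0.746; the vertex latitude is φ_max = arccos|n̂_z| ≈ 41.8°.
Check via Clairaut: cos φ_max = |cos φ₁| · sin C = cos(26.2°)·sin(123.8°) ≈ 0.746, again giving ≈ 41.8°.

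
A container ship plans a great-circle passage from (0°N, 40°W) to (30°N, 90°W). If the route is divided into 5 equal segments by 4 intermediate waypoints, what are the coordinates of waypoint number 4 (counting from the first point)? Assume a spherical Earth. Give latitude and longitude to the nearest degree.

≈ (25°N, 79°W)

Convert each endpoint to a unit vector on the sphere (x = cos φ cos λ, y = cos φ sin λ, z = sin φ).
The central angle between the endpoints is δ = arccos(p₁·p₂) ≈ 0.980 rad (56.2°).
Interpolate at f = 4/5 with slerp weights a = sin((1−f)δ)/sin δ ≈ 0.235, b = sin(fδ)/sin δ ≈ 0.850.
p = a·p₁ + b·p₂ ≈ (0.180, -0.887, 0.425); φ = arcsin(p_z) ≈ 25.16°, λ = atan2(p_y, p_x) ≈ -78.55°.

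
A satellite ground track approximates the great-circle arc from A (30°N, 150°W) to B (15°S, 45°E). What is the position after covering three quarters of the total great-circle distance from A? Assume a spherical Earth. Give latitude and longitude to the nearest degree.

The haversine formula gives a central angle δ ≈ 2.786 rad (159.6°) between the endpoints.
Interpolate at f = 3/4 with slerp weights a = sin((1−f)δ)/sin δ ≈ 1.842, b = sin(fδ)/sin δ ≈ 2.494.
p = a·p₁ + b·p₂ ≈ (0.322, 0.906, 0.276); φ = arcsin(p_z) ≈ 16.00°, λ = atan2(p_y, p_x) ≈ 70.44°.

≈ (16°N, 70°E)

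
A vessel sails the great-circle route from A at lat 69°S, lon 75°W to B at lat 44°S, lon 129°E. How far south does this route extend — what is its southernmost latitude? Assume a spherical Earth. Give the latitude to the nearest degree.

≈ 83°S

The great circle lies in the plane with unit normal n̂ = (p₁ × p₂)/|p₁ × p₂|.
Here n̂_z ≈ -0.115; the vertex latitude is φ_max = arccos|n̂_z| ≈ 83.4°.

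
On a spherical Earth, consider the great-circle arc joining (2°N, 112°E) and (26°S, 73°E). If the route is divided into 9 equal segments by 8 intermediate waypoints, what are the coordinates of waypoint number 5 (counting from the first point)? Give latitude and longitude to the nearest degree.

Write both endpoints as unit vectors p₁, p₂ with components (cos φ cos λ, cos φ sin λ, sin φ).
The central angle between the endpoints is δ = arccos(p₁·p₂) ≈ 0.819 rad (46.9°).
Interpolate at f = 5/9 with slerp weights a = sin((1−f)δ)/sin δ ≈ 0.487, b = sin(fδ)/sin δ ≈ 0.602.
p = a·p₁ + b·p₂ ≈ (-0.024, 0.969, -0.247); φ = arcsin(p_z) ≈ -14.28°, λ = atan2(p_y, p_x) ≈ 91.44°.

≈ (14°S, 91°E)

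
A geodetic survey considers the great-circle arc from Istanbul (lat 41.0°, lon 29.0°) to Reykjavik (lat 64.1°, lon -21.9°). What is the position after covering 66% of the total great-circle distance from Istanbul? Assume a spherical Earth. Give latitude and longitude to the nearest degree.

Convert each endpoint to a unit vector on the sphere (x = cos φ cos λ, y = cos φ sin λ, z = sin φ).
The central angle between the endpoints is δ = arccos(p₁·p₂) ≈ 0.647 rad (37.1°).
Interpolate at f = 0.66 with slerp weights a = sin((1−f)δ)/sin δ ≈ 0.362, b = sin(fδ)/sin δ ≈ 0.687.
p = a·p₁ + b·p₂ ≈ (0.517, 0.021, 0.856); φ = arcsin(p_z) ≈ 58.82°, λ = atan2(p_y, p_x) ≈ 2.27°.

≈ lat 59°, lon 2°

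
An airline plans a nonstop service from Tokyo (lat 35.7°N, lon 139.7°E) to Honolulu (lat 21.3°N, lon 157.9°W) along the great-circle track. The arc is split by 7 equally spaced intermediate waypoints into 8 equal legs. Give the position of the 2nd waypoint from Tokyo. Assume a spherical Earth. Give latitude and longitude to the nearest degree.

Write both endpoints as unit vectors p₁, p₂ with components (cos φ cos λ, cos φ sin λ, sin φ).
The central angle between the endpoints is δ = arccos(p₁·p₂) ≈ 0.973 rad (55.8°).
Interpolate at f = 2/8 with slerp weights a = sin((1−f)δ)/sin δ ≈ 0.807, b = sin(fδ)/sin δ ≈ 0.291.
p = a·p₁ + b·p₂ ≈ (-0.751, 0.322, 0.577); φ = arcsin(p_z) ≈ 35.21°, λ = atan2(p_y, p_x) ≈ 156.83°.

≈ lat 35°N, lon 157°E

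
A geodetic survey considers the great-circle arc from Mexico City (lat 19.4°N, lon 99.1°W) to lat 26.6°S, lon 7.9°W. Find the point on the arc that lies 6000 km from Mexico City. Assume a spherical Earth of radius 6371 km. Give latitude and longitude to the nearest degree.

From cos δ = sin φ₁ sin φ₂ + cos φ₁ cos φ₂ cos Δλ, the central angle is δ ≈ 1.738 rad (99.6°). The total great-circle distance is δ·R ≈ 1.738 × 6371 ≈ 11073 km, so the target fraction is f = 6000/11073 ≈ 0.542.
Interpolate at f ≈ 0.542 with slerp weights a = sin((1−f)δ)/sin δ ≈ 0.725, b = sin(fδ)/sin δ ≈ 0.820.
p = a·p₁ + b·p₂ ≈ (0.618, -0.776, -0.126); φ = arcsin(p_z) ≈ -7.26°, λ = atan2(p_y, p_x) ≈ -51.45°.

≈ lat 7°S, lon 51°W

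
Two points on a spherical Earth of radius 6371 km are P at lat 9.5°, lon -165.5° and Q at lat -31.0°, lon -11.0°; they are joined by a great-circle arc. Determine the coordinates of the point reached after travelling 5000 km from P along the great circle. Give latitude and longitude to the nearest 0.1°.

≈ lat -22.5°, lon -133.3°

Write both endpoints as unit vectors p₁, p₂ with components (cos φ cos λ, cos φ sin λ, sin φ).
The central angle between the endpoints is δ = arccos(p₁·p₂) ≈ 2.583 rad (148.0°). The total great-circle distance is δ·R ≈ 2.583 × 6371 ≈ 16457 km, so the target fraction is f = 5000/16457 ≈ 0.304.
Interpolate at f ≈ 0.304 with slerp weights a = sin((1−f)δ)/sin δ ≈ 1.839, b = sin(fδ)/sin δ ≈ 1.334.
p = a·p₁ + b·p₂ ≈ (-0.633, -0.672, -0.383); φ = arcsin(p_z) ≈ -22.55°, λ = atan2(p_y, p_x) ≈ -133.30°.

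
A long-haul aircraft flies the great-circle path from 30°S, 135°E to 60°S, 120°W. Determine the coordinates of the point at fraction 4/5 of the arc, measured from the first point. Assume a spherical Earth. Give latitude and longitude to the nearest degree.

≈ 64°S, 149°W

From cos δ = sin φ₁ sin φ₂ + cos φ₁ cos φ₂ cos Δλ, the central angle is δ ≈ 1.244 rad (71.3°).
Interpolate at f = 4/5 with slerp weights a = sin((1−f)δ)/sin δ ≈ 0.260, b = sin(fδ)/sin δ ≈ 0.886.
p = a·p₁ + b·p₂ ≈ (-0.381, -0.224, -0.897); φ = arcsin(p_z) ≈ -63.78°, λ = atan2(p_y, p_x) ≈ -149.49°.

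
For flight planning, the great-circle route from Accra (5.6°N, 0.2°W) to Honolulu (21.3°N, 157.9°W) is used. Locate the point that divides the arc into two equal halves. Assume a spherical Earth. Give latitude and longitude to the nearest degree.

≈ 51°N, 70°W

Write both endpoints as unit vectors p₁, p₂ with components (cos φ cos λ, cos φ sin λ, sin φ).
The central angle between the endpoints is δ = arccos(p₁·p₂) ≈ 2.536 rad (145.3°).
Interpolate at f = 1/2 with slerp weights a = sin((1−f)δ)/sin δ ≈ 1.678, b = sin(fδ)/sin δ ≈ 1.678.
p = a·p₁ + b·p₂ ≈ (0.221, -0.594, 0.773); φ = arcsin(p_z) ≈ 50.65°, λ = atan2(p_y, p_x) ≈ -69.55°.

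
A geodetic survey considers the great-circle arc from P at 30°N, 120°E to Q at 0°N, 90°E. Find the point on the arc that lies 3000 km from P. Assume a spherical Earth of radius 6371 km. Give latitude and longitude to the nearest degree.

Convert each endpoint to a unit vector on the sphere (x = cos φ cos λ, y = cos φ sin λ, z = sin φ).
The central angle between the endpoints is δ = arccos(p₁·p₂) ≈ 0.723 rad (41.4°). The total great-circle distance is δ·R ≈ 0.723 × 6371 ≈ 4605 km, so the target fraction is f = 3000/4605 ≈ 0.652.
Interpolate at f ≈ 0.652 with slerp weights a = sin((1−f)δ)/sin δ ≈ 0.377, b = sin(fδ)/sin δ ≈ 0.686.
p = a·p₁ + b·p₂ ≈ (-0.163, 0.968, 0.188); φ = arcsin(p_z) ≈ 10.86°, λ = atan2(p_y, p_x) ≈ 99.56°.

≈ 11°N, 100°E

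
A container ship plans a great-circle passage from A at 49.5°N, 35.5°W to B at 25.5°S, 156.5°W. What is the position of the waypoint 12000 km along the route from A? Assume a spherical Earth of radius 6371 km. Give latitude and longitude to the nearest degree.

The haversine formula gives a central angle δ ≈ 2.251 rad (129.0°) between the endpoints. The total great-circle distance is δ·R ≈ 2.251 × 6371 ≈ 14344 km, so the target fraction is f = 12000/14344 ≈ 0.837.
Interpolate at f ≈ 0.837 with slerp weights a = sin((1−f)δ)/sin δ ≈ 0.463, b = sin(fδ)/sin δ ≈ 1.224.
p = a·p₁ + b·p₂ ≈ (-0.769, -0.615, -0.175); φ = arcsin(p_z) ≈ -10.09°, λ = atan2(p_y, p_x) ≈ -141.33°.

≈ 10°S, 141°W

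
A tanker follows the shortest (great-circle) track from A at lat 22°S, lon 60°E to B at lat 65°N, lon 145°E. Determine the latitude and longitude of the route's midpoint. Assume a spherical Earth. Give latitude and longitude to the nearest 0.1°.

Convert each endpoint to a unit vector on the sphere (x = cos φ cos λ, y = cos φ sin λ, z = sin φ).
The central angle between the endpoints is δ = arccos(p₁·p₂) ≈ 1.881 rad (107.8°).
Interpolate at f = 1/2 with slerp weights a = sin((1−f)δ)/sin δ ≈ 0.848, b = sin(fδ)/sin δ ≈ 0.848.
p = a·p₁ + b·p₂ ≈ (0.100, 0.887, 0.451); φ = arcsin(p_z) ≈ 26.81°, λ = atan2(p_y, p_x) ≈ 83.59°.

≈ lat 26.8°N, lon 83.6°E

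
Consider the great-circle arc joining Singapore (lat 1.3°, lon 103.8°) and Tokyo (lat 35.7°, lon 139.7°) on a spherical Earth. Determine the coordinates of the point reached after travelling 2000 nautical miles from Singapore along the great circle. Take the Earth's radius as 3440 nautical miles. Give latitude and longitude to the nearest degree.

The haversine formula gives a central angle δ ≈ 0.835 rad (47.9°) between the endpoints. The total great-circle distance is δ·R ≈ 0.835 × 3440 ≈ 2874 nmi, so the target fraction is f = 2000/2874 ≈ 0.696.
Interpolate at f ≈ 0.696 with slerp weights a = sin((1−f)δ)/sin δ ≈ 0.339, b = sin(fδ)/sin δ ≈ 0.741.
p = a·p₁ + b·p₂ ≈ (-0.539, 0.718, 0.440); φ = arcsin(p_z) ≈ 26.09°, λ = atan2(p_y, p_x) ≈ 126.92°.

≈ lat 26°, lon 127°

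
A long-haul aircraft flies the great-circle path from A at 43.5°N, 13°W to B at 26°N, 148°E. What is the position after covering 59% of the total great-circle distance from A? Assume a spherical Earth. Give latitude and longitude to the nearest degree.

Write both endpoints as unit vectors p₁, p₂ with components (cos φ cos λ, cos φ sin λ, sin φ).
The central angle between the endpoints is δ = arccos(p₁·p₂) ≈ 1.891 rad (108.3°).
Interpolate at f = 0.59 with slerp weights a = sin((1−f)δ)/sin δ ≈ 0.737, b = sin(fδ)/sin δ ≈ 0.946.
p = a·p₁ + b·p₂ ≈ (-0.200, 0.330, 0.922); φ = arcsin(p_z) ≈ 67.28°, λ = atan2(p_y, p_x) ≈ 121.20°.

≈ 67°N, 121°E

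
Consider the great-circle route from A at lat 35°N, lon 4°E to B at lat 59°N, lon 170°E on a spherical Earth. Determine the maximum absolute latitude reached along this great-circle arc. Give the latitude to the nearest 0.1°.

The great circle lies in the plane with unit normal n̂ = (p₁ × p₂)/|p₁ × p₂|.
Here n̂_z ≈ +0.102; the vertex latitude is φ_max = arccos|n̂_z| ≈ 84.1°.

≈ 84.1°N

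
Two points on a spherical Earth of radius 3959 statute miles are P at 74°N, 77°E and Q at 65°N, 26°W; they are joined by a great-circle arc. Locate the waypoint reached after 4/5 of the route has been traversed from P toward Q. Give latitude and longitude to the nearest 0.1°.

≈ 70.3°N, 16.3°W

Convert each endpoint to a unit vector on the sphere (x = cos φ cos λ, y = cos φ sin λ, z = sin φ).
The central angle between the endpoints is δ = arccos(p₁·p₂) ≈ 0.564 rad (32.3°).
Interpolate at f = 4/5 with slerp weights a = sin((1−f)δ)/sin δ ≈ 0.211, b = sin(fδ)/sin δ ≈ 0.816.
p = a·p₁ + b·p₂ ≈ (0.323, -0.095, 0.942); φ = arcsin(p_z) ≈ 70.34°, λ = atan2(p_y, p_x) ≈ -16.32°.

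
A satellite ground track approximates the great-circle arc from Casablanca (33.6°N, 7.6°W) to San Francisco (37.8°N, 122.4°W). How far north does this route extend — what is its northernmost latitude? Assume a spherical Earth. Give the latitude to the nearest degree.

≈ 53°N

The great circle lies in the plane with unit normal n̂ = (p₁ × p₂)/|p₁ × p₂|.
Here n̂_z ≈ -0.599; the vertex latitude is φ_max = arccos|n̂_z| ≈ 53.2°.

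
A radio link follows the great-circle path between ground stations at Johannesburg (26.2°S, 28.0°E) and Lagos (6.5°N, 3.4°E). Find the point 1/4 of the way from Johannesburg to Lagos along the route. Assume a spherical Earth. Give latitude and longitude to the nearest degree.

The haversine formula gives a central angle δ ≈ 0.707 rad (40.5°) between the endpoints.
Interpolate at f = 1/4 with slerp weights a = sin((1−f)δ)/sin δ ≈ 0.779, b = sin(fδ)/sin δ ≈ 0.271.
p = a·p₁ + b·p₂ ≈ (0.885, 0.344, -0.313); φ = arcsin(p_z) ≈ -18.25°, λ = atan2(p_y, p_x) ≈ 21.23°.

≈ (18°S, 21°E)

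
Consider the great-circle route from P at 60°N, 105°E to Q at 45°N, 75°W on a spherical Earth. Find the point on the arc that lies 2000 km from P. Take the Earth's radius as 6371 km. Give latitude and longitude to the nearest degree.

Write both endpoints as unit vectors p₁, p₂ with components (cos φ cos λ, cos φ sin λ, sin φ).
The central angle between the endpoints is δ = arccos(p₁·p₂) ≈ 1.309 rad (75.0°). The total great-circle distance is δ·R ≈ 1.309 × 6371 ≈ 8340 km, so the target fraction is f = 2000/8340 ≈ 0.240.
Interpolate at f ≈ 0.240 with slerp weights a = sin((1−f)δ)/sin δ ≈ 0.868, b = sin(fδ)/sin δ ≈ 0.320.
p = a·p₁ + b·p₂ ≈ (-0.054, 0.201, 0.978); φ = arcsin(p_z) ≈ 77.99°, λ = atan2(p_y, p_x) ≈ 105.00°.

≈ 78°N, 105°E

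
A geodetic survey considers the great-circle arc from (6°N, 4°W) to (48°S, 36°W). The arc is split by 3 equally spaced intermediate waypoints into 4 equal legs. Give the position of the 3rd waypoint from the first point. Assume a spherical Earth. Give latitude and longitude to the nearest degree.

≈ (35°S, 25°W)

The haversine formula gives a central angle δ ≈ 1.063 rad (60.9°) between the endpoints.
Interpolate at f = 3/4 with slerp weights a = sin((1−f)δ)/sin δ ≈ 0.301, b = sin(fδ)/sin δ ≈ 0.819.
p = a·p₁ + b·p₂ ≈ (0.741, -0.343, -0.577); φ = arcsin(p_z) ≈ -35.24°, λ = atan2(p_y, p_x) ≈ -24.82°.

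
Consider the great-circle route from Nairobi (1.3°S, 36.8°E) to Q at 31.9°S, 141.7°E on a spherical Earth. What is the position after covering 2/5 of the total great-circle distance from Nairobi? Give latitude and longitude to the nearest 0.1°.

≈ 21.9°S, 73.0°E

Convert each endpoint to a unit vector on the sphere (x = cos φ cos λ, y = cos φ sin λ, z = sin φ).
The central angle between the endpoints is δ = arccos(p₁·p₂) ≈ 1.779 rad (101.9°).
Interpolate at f = 2/5 with slerp weights a = sin((1−f)δ)/sin δ ≈ 0.895, b = sin(fδ)/sin δ ≈ 0.667.
p = a·p₁ + b·p₂ ≈ (0.272, 0.887, -0.373); φ = arcsin(p_z) ≈ -21.90°, λ = atan2(p_y, p_x) ≈ 72.96°.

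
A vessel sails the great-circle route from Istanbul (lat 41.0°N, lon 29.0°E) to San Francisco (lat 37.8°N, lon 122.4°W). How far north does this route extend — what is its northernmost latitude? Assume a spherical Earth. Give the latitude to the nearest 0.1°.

≈ 73.3°N

The great circle lies in the plane with unit normal n̂ = (p₁ × p₂)/|p₁ × p₂|.
Here n̂_z ≈ -0.288; the vertex latitude is φ_max = arccos|n̂_z| ≈ 73.3°.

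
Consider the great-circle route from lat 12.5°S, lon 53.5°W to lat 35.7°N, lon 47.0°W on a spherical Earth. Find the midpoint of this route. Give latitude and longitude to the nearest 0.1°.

Convert each endpoint to a unit vector on the sphere (x = cos φ cos λ, y = cos φ sin λ, z = sin φ).
The central angle between the endpoints is δ = arccos(p₁·p₂) ≈ 0.848 rad (48.6°).
Interpolate at f = 1/2 with slerp weights a = sin((1−f)δ)/sin δ ≈ 0.549, b = sin(fδ)/sin δ ≈ 0.549.
p = a·p₁ + b·p₂ ≈ (0.622, -0.756, 0.201); φ = arcsin(p_z) ≈ 11.62°, λ = atan2(p_y, p_x) ≈ -50.55°.

≈ lat 11.6°N, lon 50.5°W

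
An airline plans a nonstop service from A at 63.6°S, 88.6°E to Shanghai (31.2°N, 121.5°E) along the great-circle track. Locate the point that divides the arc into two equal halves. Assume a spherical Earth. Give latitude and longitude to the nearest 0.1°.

Write both endpoints as unit vectors p₁, p₂ with components (cos φ cos λ, cos φ sin λ, sin φ).
The central angle between the endpoints is δ = arccos(p₁·p₂) ≈ 1.716 rad (98.3°).
Interpolate at f = 1/2 with slerp weights a = sin((1−f)δ)/sin δ ≈ 0.765, b = sin(fδ)/sin δ ≈ 0.765.
p = a·p₁ + b·p₂ ≈ (-0.333, 0.897, -0.289); φ = arcsin(p_z) ≈ -16.78°, λ = atan2(p_y, p_x) ≈ 110.38°.

≈ 16.8°S, 110.4°E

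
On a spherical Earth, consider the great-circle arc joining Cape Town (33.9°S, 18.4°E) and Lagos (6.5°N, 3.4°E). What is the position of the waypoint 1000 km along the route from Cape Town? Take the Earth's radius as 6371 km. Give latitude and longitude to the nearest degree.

≈ (26°S, 15°E)

Convert each endpoint to a unit vector on the sphere (x = cos φ cos λ, y = cos φ sin λ, z = sin φ).
The central angle between the endpoints is δ = arccos(p₁·p₂) ≈ 0.747 rad (42.8°). The total great-circle distance is δ·R ≈ 0.747 × 6371 ≈ 4762 km, so the target fraction is f = 1000/4762 ≈ 0.210.
Interpolate at f ≈ 0.210 with slerp weights a = sin((1−f)δ)/sin δ ≈ 0.819, b = sin(fδ)/sin δ ≈ 0.230.
p = a·p₁ + b·p₂ ≈ (0.873, 0.228, -0.431); φ = arcsin(p_z) ≈ -25.52°, λ = atan2(p_y, p_x) ≈ 14.64°.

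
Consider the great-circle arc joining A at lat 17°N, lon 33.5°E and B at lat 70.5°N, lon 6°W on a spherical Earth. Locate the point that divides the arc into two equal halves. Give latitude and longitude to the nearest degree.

≈ lat 45°N, lon 24°E

Write both endpoints as unit vectors p₁, p₂ with components (cos φ cos λ, cos φ sin λ, sin φ).
The central angle between the endpoints is δ = arccos(p₁·p₂) ≈ 1.022 rad (58.5°).
Interpolate at f = 1/2 with slerp weights a = sin((1−f)δ)/sin δ ≈ 0.573, b = sin(fδ)/sin δ ≈ 0.573.
p = a·p₁ + b·p₂ ≈ (0.647, 0.283, 0.708); φ = arcsin(p_z) ≈ 45.06°, λ = atan2(p_y, p_x) ≈ 23.58°.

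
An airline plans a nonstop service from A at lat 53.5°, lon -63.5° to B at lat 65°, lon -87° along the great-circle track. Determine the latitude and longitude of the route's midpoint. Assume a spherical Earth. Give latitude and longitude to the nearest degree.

Convert each endpoint to a unit vector on the sphere (x = cos φ cos λ, y = cos φ sin λ, z = sin φ).
The central angle between the endpoints is δ = arccos(p₁·p₂) ≈ 0.287 rad (16.4°).
Interpolate at f = 1/2 with slerp weights a = sin((1−f)δ)/sin δ ≈ 0.505, b = sin(fδ)/sin δ ≈ 0.505.
p = a·p₁ + b·p₂ ≈ (0.145, -0.482, 0.864); φ = arcsin(p_z) ≈ 59.77°, λ = atan2(p_y, p_x) ≈ -73.23°.

≈ lat 60°, lon -73°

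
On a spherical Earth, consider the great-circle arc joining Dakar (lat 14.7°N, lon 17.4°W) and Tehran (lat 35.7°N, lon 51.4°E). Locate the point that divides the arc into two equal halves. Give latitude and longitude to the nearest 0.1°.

≈ lat 29.7°N, lon 13.6°E

Write both endpoints as unit vectors p₁, p₂ with components (cos φ cos λ, cos φ sin λ, sin φ).
The central angle between the endpoints is δ = arccos(p₁·p₂) ≈ 1.124 rad (64.4°).
Interpolate at f = 1/2 with slerp weights a = sin((1−f)δ)/sin δ ≈ 0.591, b = sin(fδ)/sin δ ≈ 0.591.
p = a·p₁ + b·p₂ ≈ (0.845, 0.204, 0.495); φ = arcsin(p_z) ≈ 29.65°, λ = atan2(p_y, p_x) ≈ 13.58°.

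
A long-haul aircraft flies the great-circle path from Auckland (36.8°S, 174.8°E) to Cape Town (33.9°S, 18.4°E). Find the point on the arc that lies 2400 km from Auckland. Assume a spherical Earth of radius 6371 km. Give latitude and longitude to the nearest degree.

≈ 56°S, 161°E

From cos δ = sin φ₁ sin φ₂ + cos φ₁ cos φ₂ cos Δλ, the central angle is δ ≈ 1.849 rad (106.0°). The total great-circle distance is δ·R ≈ 1.849 × 6371 ≈ 11782 km, so the target fraction is f = 2400/11782 ≈ 0.204.
Interpolate at f ≈ 0.204 with slerp weights a = sin((1−f)δ)/sin δ ≈ 1.035, b = sin(fδ)/sin δ ≈ 0.383.
p = a·p₁ + b·p₂ ≈ (-0.524, 0.175, -0.833); φ = arcsin(p_z) ≈ -56.45°, λ = atan2(p_y, p_x) ≈ 161.50°.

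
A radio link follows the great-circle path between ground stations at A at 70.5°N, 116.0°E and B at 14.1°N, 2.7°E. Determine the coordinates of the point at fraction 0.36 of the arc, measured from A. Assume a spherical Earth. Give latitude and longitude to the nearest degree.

Write both endpoints as unit vectors p₁, p₂ with components (cos φ cos λ, cos φ sin λ, sin φ).
The central angle between the endpoints is δ = arccos(p₁·p₂) ≈ 1.469 rad (84.2°).
Interpolate at f = 0.36 with slerp weights a = sin((1−f)δ)/sin δ ≈ 0.812, b = sin(fδ)/sin δ ≈ 0.507.
p = a·p₁ + b·p₂ ≈ (0.373, 0.267, 0.889); φ = arcsin(p_z) ≈ 62.73°, λ = atan2(p_y, p_x) ≈ 35.60°.

≈ 63°N, 36°E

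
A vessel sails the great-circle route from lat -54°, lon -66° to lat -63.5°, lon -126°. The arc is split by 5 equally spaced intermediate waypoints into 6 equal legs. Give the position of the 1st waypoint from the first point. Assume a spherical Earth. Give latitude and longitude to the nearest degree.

≈ lat -57°, lon -73°

From cos δ = sin φ₁ sin φ₂ + cos φ₁ cos φ₂ cos Δλ, the central angle is δ ≈ 0.545 rad (31.2°).
Interpolate at f = 1/6 with slerp weights a = sin((1−f)δ)/sin δ ≈ 0.846, b = sin(fδ)/sin δ ≈ 0.175.
p = a·p₁ + b·p₂ ≈ (0.156, -0.518, -0.841); φ = arcsin(p_z) ≈ -57.27°, λ = atan2(p_y, p_x) ≈ -73.18°.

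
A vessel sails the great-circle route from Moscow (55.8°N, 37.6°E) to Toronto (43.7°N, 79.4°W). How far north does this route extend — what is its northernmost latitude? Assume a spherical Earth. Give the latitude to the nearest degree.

≈ 67°N

The great circle lies in the plane with unit normal n̂ = (p₁ × p₂)/|p₁ × p₂|.
Here n̂_z ≈ -0.393; the vertex latitude is φ_max = arccos|n̂_z| ≈ 66.9°.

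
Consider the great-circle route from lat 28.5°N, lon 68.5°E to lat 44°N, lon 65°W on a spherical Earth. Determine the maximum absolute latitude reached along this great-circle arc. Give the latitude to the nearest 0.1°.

The great circle lies in the plane with unit normal n̂ = (p₁ × p₂)/|p₁ × p₂|.
Here n̂_z ≈ -0.461; the vertex latitude is φ_max = arccos|n̂_z| ≈ 62.5°.
Check via Clairaut: cos φ_max = |cos φ₁| · sin C = cos(28.5°)·sin(31.6°) ≈ 0.461, again giving ≈ 62.5°.

≈ 62.5°N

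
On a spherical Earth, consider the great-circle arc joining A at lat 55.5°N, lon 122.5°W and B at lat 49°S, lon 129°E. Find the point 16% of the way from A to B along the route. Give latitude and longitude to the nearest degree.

≈ lat 43°N, lon 151°W

Convert each endpoint to a unit vector on the sphere (x = cos φ cos λ, y = cos φ sin λ, z = sin φ).
The central angle between the endpoints is δ = arccos(p₁·p₂) ≈ 2.404 rad (137.7°).
Interpolate at f = 0.16 with slerp weights a = sin((1−f)δ)/sin δ ≈ 1.340, b = sin(fδ)/sin δ ≈ 0.558.
p = a·p₁ + b·p₂ ≈ (-0.638, -0.356, 0.683); φ = arcsin(p_z) ≈ 43.09°, λ = atan2(p_y, p_x) ≈ -150.87°.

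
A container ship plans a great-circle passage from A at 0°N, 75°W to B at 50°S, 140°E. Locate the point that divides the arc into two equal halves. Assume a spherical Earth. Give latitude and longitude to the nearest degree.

From cos δ = sin φ₁ sin φ₂ + cos φ₁ cos φ₂ cos Δλ, the central angle is δ ≈ 2.125 rad (121.8°).
Interpolate at f = 1/2 with slerp weights a = sin((1−f)δ)/sin δ ≈ 1.028, b = sin(fδ)/sin δ ≈ 1.028.
p = a·p₁ + b·p₂ ≈ (-0.240, -0.568, -0.787); φ = arcsin(p_z) ≈ -51.93°, λ = atan2(p_y, p_x) ≈ -112.91°.

≈ 52°S, 113°W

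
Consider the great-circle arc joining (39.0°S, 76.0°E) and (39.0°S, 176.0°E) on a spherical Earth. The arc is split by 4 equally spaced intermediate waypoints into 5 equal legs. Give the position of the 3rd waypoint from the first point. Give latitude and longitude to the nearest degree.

≈ (51°S, 138°E)

Write both endpoints as unit vectors p₁, p₂ with components (cos φ cos λ, cos φ sin λ, sin φ).
The central angle between the endpoints is δ = arccos(p₁·p₂) ≈ 1.275 rad (73.1°).
Interpolate at f = 3/5 with slerp weights a = sin((1−f)δ)/sin δ ≈ 0.510, b = sin(fδ)/sin δ ≈ 0.724.
p = a·p₁ + b·p₂ ≈ (-0.465, 0.424, -0.777); φ = arcsin(p_z) ≈ -50.98°, λ = atan2(p_y, p_x) ≈ 137.65°.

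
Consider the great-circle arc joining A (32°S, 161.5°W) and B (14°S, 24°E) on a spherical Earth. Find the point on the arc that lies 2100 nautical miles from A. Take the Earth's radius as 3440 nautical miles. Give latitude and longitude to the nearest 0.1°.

≈ (66.4°S, 172.1°W)

Write both endpoints as unit vectors p₁, p₂ with components (cos φ cos λ, cos φ sin λ, sin φ).
The central angle between the endpoints is δ = arccos(p₁·p₂) ≈ 2.333 rad (133.7°). The total great-circle distance is δ·R ≈ 2.333 × 3440 ≈ 8027 nmi, so the target fraction is f = 2100/8027 ≈ 0.262.
Interpolate at f ≈ 0.262 with slerp weights a = sin((1−f)δ)/sin δ ≈ 1.367, b = sin(fδ)/sin δ ≈ 0.793.
p = a·p₁ + b·p₂ ≈ (-0.397, -0.055, -0.916); φ = arcsin(p_z) ≈ -66.39°, λ = atan2(p_y, p_x) ≈ -172.11°.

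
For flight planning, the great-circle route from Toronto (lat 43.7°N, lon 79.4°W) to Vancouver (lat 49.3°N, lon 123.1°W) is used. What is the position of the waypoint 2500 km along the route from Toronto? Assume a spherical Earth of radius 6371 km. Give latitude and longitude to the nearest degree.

The haversine formula gives a central angle δ ≈ 0.526 rad (30.2°) between the endpoints. The total great-circle distance is δ·R ≈ 0.526 × 6371 ≈ 3354 km, so the target fraction is f = 2500/3354 ≈ 0.745.
Interpolate at f ≈ 0.745 with slerp weights a = sin((1−f)δ)/sin δ ≈ 0.266, b = sin(fδ)/sin δ ≈ 0.761.
p = a·p₁ + b·p₂ ≈ (-0.236, -0.605, 0.761); φ = arcsin(p_z) ≈ 49.53°, λ = atan2(p_y, p_x) ≈ -111.29°.

≈ lat 50°N, lon 111°W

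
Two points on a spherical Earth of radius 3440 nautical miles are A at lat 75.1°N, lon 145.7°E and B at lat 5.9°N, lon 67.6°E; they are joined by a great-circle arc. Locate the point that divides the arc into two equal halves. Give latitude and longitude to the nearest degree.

Write both endpoints as unit vectors p₁, p₂ with components (cos φ cos λ, cos φ sin λ, sin φ).
The central angle between the endpoints is δ = arccos(p₁·p₂) ≈ 1.418 rad (81.3°).
Interpolate at f = 1/2 with slerp weights a = sin((1−f)δ)/sin δ ≈ 0.659, b = sin(fδ)/sin δ ≈ 0.659.
p = a·p₁ + b·p₂ ≈ (0.110, 0.701, 0.704); φ = arcsin(p_z) ≈ 44.78°, λ = atan2(p_y, p_x) ≈ 81.10°.

≈ lat 45°N, lon 81°E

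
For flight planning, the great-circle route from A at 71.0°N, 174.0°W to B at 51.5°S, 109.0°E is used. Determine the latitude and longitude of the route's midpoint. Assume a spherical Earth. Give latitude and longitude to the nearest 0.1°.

≈ 12.0°N, 133.5°E

Convert each endpoint to a unit vector on the sphere (x = cos φ cos λ, y = cos φ sin λ, z = sin φ).
The central angle between the endpoints is δ = arccos(p₁·p₂) ≈ 2.338 rad (134.0°).
Interpolate at f = 1/2 with slerp weights a = sin((1−f)δ)/sin δ ≈ 1.279, b = sin(fδ)/sin δ ≈ 1.279.
p = a·p₁ + b·p₂ ≈ (-0.673, 0.709, 0.208); φ = arcsin(p_z) ≈ 12.03°, λ = atan2(p_y, p_x) ≈ 133.51°.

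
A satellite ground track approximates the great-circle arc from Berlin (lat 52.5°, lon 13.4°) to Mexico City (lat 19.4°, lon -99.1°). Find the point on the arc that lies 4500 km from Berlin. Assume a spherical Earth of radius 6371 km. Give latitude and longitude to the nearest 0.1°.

Convert each endpoint to a unit vector on the sphere (x = cos φ cos λ, y = cos φ sin λ, z = sin φ).
The central angle between the endpoints is δ = arccos(p₁·p₂) ≈ 1.527 rad (87.5°). The total great-circle distance is δ·R ≈ 1.527 × 6371 ≈ 9728 km, so the target fraction is f = 4500/9728 ≈ 0.463.
Interpolate at f ≈ 0.463 with slerp weights a = sin((1−f)δ)/sin δ ≈ 0.732, b = sin(fδ)/sin δ ≈ 0.650.
p = a·p₁ + b·p₂ ≈ (0.337, -0.502, 0.797); φ = arcsin(p_z) ≈ 52.82°, λ = atan2(p_y, p_x) ≈ -56.13°.

≈ lat 52.8°, lon -56.1°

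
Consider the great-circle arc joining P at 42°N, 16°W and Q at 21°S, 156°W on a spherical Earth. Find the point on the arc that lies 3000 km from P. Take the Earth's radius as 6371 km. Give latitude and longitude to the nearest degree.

Write both endpoints as unit vectors p₁, p₂ with components (cos φ cos λ, cos φ sin λ, sin φ).
The central angle between the endpoints is δ = arccos(p₁·p₂) ≈ 2.452 rad (140.5°). The total great-circle distance is δ·R ≈ 2.452 × 6371 ≈ 15619 km, so the target fraction is f = 3000/15619 ≈ 0.192.
Interpolate at f ≈ 0.192 with slerp weights a = sin((1−f)δ)/sin δ ≈ 1.441, b = sin(fδ)/sin δ ≈ 0.713.
p = a·p₁ + b·p₂ ≈ (0.421, -0.566, 0.709); φ = arcsin(p_z) ≈ 45.13°, λ = atan2(p_y, p_x) ≈ -53.32°.

≈ 45°N, 53°W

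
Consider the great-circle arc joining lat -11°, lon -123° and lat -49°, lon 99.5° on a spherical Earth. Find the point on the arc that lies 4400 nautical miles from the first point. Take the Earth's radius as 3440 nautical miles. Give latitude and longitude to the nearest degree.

The haversine formula gives a central angle δ ≈ 1.908 rad (109.3°) between the endpoints. The total great-circle distance is δ·R ≈ 1.908 × 3440 ≈ 6563 nmi, so the target fraction is f = 4400/6563 ≈ 0.670.
Interpolate at f ≈ 0.670 with slerp weights a = sin((1−f)δ)/sin δ ≈ 0.623, b = sin(fδ)/sin δ ≈ 1.015.
p = a·p₁ + b·p₂ ≈ (-0.443, 0.144, -0.885); φ = arcsin(p_z) ≈ -62.24°, λ = atan2(p_y, p_x) ≈ 162.05°.

≈ lat -62°, lon 162°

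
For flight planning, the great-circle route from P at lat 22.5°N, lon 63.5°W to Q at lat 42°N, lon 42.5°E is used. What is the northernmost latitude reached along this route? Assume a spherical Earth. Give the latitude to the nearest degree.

≈ 49°N

The great circle lies in the plane with unit normal n̂ = (p₁ × p₂)/|p₁ × p₂|.
Here n̂_z ≈ +0.661; the vertex latitude is φ_max = arccos|n̂_z| ≈ 48.6°.
Check via Clairaut: cos φ_max = |cos φ₁| · sin C = cos(22.5°)·sin(45.7°) ≈ 0.661, again giving ≈ 48.6°.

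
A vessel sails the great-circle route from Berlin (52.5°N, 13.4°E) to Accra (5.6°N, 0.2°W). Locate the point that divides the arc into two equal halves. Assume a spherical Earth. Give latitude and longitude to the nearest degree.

From cos δ = sin φ₁ sin φ₂ + cos φ₁ cos φ₂ cos Δλ, the central angle is δ ≈ 0.842 rad (48.2°).
Interpolate at f = 1/2 with slerp weights a = sin((1−f)δ)/sin δ ≈ 0.548, b = sin(fδ)/sin δ ≈ 0.548.
p = a·p₁ + b·p₂ ≈ (0.870, 0.075, 0.488); φ = arcsin(p_z) ≈ 29.21°, λ = atan2(p_y, p_x) ≈ 4.95°.

≈ (29°N, 5°E)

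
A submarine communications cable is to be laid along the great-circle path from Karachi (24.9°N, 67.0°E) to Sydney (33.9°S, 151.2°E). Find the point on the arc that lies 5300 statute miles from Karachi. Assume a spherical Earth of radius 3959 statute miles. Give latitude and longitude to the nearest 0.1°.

The haversine formula gives a central angle δ ≈ 1.730 rad (99.1°) between the endpoints. The total great-circle distance is δ·R ≈ 1.730 × 3959 ≈ 6850 mi, so the target fraction is f = 5300/6850 ≈ 0.774.
Interpolate at f ≈ 0.774 with slerp weights a = sin((1−f)δ)/sin δ ≈ 0.386, b = sin(fδ)/sin δ ≈ 0.986.
p = a·p₁ + b·p₂ ≈ (-0.580, 0.717, -0.387); φ = arcsin(p_z) ≈ -22.77°, λ = atan2(p_y, p_x) ≈ 128.98°.

≈ (22.8°S, 129.0°E)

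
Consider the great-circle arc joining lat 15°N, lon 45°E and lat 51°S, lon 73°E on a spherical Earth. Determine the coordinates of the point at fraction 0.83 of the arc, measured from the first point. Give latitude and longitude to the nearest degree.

Convert each endpoint to a unit vector on the sphere (x = cos φ cos λ, y = cos φ sin λ, z = sin φ).
The central angle between the endpoints is δ = arccos(p₁·p₂) ≈ 1.229 rad (70.4°).
Interpolate at f = 0.83 with slerp weights a = sin((1−f)δ)/sin δ ≈ 0.220, b = sin(fδ)/sin δ ≈ 0.904.
p = a·p₁ + b·p₂ ≈ (0.317, 0.695, -0.646); φ = arcsin(p_z) ≈ -40.23°, λ = atan2(p_y, p_x) ≈ 65.49°.

≈ lat 40°S, lon 65°E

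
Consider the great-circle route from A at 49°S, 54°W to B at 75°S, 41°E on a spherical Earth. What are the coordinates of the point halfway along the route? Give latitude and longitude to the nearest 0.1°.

≈ 68.3°S, 31.9°W

Convert each endpoint to a unit vector on the sphere (x = cos φ cos λ, y = cos φ sin λ, z = sin φ).
The central angle between the endpoints is δ = arccos(p₁·p₂) ≈ 0.775 rad (44.4°).
Interpolate at f = 1/2 with slerp weights a = sin((1−f)δ)/sin δ ≈ 0.540, b = sin(fδ)/sin δ ≈ 0.540.
p = a·p₁ + b·p₂ ≈ (0.314, -0.195, -0.929); φ = arcsin(p_z) ≈ -68.32°, λ = atan2(p_y, p_x) ≈ -31.85°.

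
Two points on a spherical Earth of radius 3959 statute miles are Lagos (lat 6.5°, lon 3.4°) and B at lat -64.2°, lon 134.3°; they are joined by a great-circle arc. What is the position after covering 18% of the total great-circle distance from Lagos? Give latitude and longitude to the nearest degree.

≈ lat -12°, lon 11°

The haversine formula gives a central angle δ ≈ 1.966 rad (112.6°) between the endpoints.
Interpolate at f = 0.18 with slerp weights a = sin((1−f)δ)/sin δ ≈ 1.083, b = sin(fδ)/sin δ ≈ 0.376.
p = a·p₁ + b·p₂ ≈ (0.960, 0.181, -0.216); φ = arcsin(p_z) ≈ -12.45°, λ = atan2(p_y, p_x) ≈ 10.67°.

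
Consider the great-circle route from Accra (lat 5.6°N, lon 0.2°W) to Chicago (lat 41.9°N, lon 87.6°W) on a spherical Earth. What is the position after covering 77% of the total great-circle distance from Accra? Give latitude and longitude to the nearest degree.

≈ lat 40°N, lon 62°W

From cos δ = sin φ₁ sin φ₂ + cos φ₁ cos φ₂ cos Δλ, the central angle is δ ≈ 1.472 rad (84.3°).
Interpolate at f = 0.77 with slerp weights a = sin((1−f)δ)/sin δ ≈ 0.334, b = sin(fδ)/sin δ ≈ 0.910.
p = a·p₁ + b·p₂ ≈ (0.361, -0.678, 0.640); φ = arcsin(p_z) ≈ 39.83°, λ = atan2(p_y, p_x) ≈ -62.00°.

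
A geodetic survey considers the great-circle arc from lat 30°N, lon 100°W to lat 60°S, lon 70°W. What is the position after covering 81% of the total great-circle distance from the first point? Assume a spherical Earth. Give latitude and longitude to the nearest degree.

Write both endpoints as unit vectors p₁, p₂ with components (cos φ cos λ, cos φ sin λ, sin φ).
The central angle between the endpoints is δ = arccos(p₁·p₂) ≈ 1.629 rad (93.3°).
Interpolate at f = 0.81 with slerp weights a = sin((1−f)δ)/sin δ ≈ 0.305, b = sin(fδ)/sin δ ≈ 0.970.
p = a·p₁ + b·p₂ ≈ (0.120, -0.716, -0.688); φ = arcsin(p_z) ≈ -43.45°, λ = atan2(p_y, p_x) ≈ -80.48°.

≈ lat 43°S, lon 80°W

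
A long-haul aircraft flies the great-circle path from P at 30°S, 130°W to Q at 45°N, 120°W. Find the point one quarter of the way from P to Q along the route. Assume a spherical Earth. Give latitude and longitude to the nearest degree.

≈ 11°S, 128°W

From cos δ = sin φ₁ sin φ₂ + cos φ₁ cos φ₂ cos Δλ, the central angle is δ ≈ 1.319 rad (75.6°).
Interpolate at f = 1/4 with slerp weights a = sin((1−f)δ)/sin δ ≈ 0.863, b = sin(fδ)/sin δ ≈ 0.334.
p = a·p₁ + b·p₂ ≈ (-0.598, -0.777, -0.195); φ = arcsin(p_z) ≈ -11.24°, λ = atan2(p_y, p_x) ≈ -127.60°.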